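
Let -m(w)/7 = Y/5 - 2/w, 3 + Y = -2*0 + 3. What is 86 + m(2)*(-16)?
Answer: -26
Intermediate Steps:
Y = 0 (Y = -3 + (-2*0 + 3) = -3 + (0 + 3) = -3 + 3 = 0)
m(w) = 14/w (m(w) = -7*(0/5 - 2/w) = -7*(0*(⅕) - 2/w) = -7*(0 - 2/w) = -(-14)/w = 14/w)
86 + m(2)*(-16) = 86 + (14/2)*(-16) = 86 + (14*(½))*(-16) = 86 + 7*(-16) = 86 - 112 = -26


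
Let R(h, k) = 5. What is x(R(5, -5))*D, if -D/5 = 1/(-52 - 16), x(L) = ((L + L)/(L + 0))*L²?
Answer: 125/34 ≈ 3.6765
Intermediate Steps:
x(L) = 2*L² (x(L) = ((2*L)/L)*L² = 2*L²)
D = 5/68 (D = -5/(-52 - 16) = -5/(-68) = -5*(-1/68) = 5/68 ≈ 0.073529)
x(R(5, -5))*D = (2*5²)*(5/68) = (2*25)*(5/68) = 50*(5/68) = 125/34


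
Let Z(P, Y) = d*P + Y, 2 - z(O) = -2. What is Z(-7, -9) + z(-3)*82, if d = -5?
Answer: 354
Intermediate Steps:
z(O) = 4 (z(O) = 2 - 1*(-2) = 2 + 2 = 4)
Z(P, Y) = Y - 5*P (Z(P, Y) = -5*P + Y = Y - 5*P)
Z(-7, -9) + z(-3)*82 = (-9 - 5*(-7)) + 4*82 = (-9 + 35) + 328 = 26 + 328 = 354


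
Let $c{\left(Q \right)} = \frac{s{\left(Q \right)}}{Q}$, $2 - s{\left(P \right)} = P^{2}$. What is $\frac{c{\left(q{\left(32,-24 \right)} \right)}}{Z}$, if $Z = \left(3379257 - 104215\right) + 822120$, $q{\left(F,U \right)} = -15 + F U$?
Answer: $\frac{613087}{3208077846} \approx 0.00019111$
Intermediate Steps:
$s{\left(P \right)} = 2 - P^{2}$
$c{\left(Q \right)} = \frac{2 - Q^{2}}{Q}$
$Z = 4097162$ ($Z = 3275042 + 822120 = 4097162$)
$\frac{c{\left(q{\left(32,-24 \right)} \right)}}{Z} = \frac{- (-15 + 32 \left(-24\right)) + \frac{2}{-15 + 32 \left(-24\right)}}{4097162} = \left(- (-15 - 768) + \frac{2}{-15 - 768}\right) \frac{1}{4097162} = \left(\left(-1\right) \left(-783\right) + \frac{2}{-783}\right) \frac{1}{4097162} = \left(783 + 2 \left(- \frac{1}{783}\right)\right) \frac{1}{4097162} = \left(783 - \frac{2}{783}\right) \frac{1}{4097162} = \frac{613087}{783} \cdot \frac{1}{4097162} = \frac{613087}{3208077846}$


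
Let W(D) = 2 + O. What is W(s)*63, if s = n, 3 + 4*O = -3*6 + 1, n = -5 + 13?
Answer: -189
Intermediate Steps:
n = 8
O = -5 (O = -¾ + (-3*6 + 1)/4 = -¾ + (-18 + 1)/4 = -¾ + (¼)*(-17) = -¾ - 17/4 = -5)
s = 8
W(D) = -3 (W(D) = 2 - 5 = -3)
W(s)*63 = -3*63 = -189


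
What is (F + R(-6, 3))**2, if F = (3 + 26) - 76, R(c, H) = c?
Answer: 2809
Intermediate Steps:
F = -47 (F = 29 - 76 = -47)
(F + R(-6, 3))**2 = (-47 - 6)**2 = (-53)**2 = 2809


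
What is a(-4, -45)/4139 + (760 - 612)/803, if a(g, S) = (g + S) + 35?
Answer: 601330/3323617 ≈ 0.18093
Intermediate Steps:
a(g, S) = 35 + S + g (a(g, S) = (S + g) + 35 = 35 + S + g)
a(-4, -45)/4139 + (760 - 612)/803 = (35 - 45 - 4)/4139 + (760 - 612)/803 = -14*1/4139 + 148*(1/803) = -14/4139 + 148/803 = 601330/3323617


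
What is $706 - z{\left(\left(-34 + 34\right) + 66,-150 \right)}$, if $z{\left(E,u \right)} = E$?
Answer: $640$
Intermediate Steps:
$706 - z{\left(\left(-34 + 34\right) + 66,-150 \right)} = 706 - \left(\left(-34 + 34\right) + 66\right) = 706 - \left(0 + 66\right) = 706 - 66 = 640$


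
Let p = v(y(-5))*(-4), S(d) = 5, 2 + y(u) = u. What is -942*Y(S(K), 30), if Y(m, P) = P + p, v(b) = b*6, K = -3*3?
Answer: -186516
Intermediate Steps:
K = -9
y(u) = -2 + u
v(b) = 6*b
p = 168 (p = (6*(-2 - 5))*(-4) = (6*(-7))*(-4) = -42*(-4) = 168)
Y(m, P) = 168 + P (Y(m, P) = P + 168 = 168 + P)
-942*Y(S(K), 30) = -942*(168 + 30) = -942*198 = -186516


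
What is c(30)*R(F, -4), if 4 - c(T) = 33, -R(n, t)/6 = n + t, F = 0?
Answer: -696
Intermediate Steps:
R(n, t) = -6*n - 6*t (R(n, t) = -6*(n + t) = -6*n - 6*t)
c(T) = -29 (c(T) = 4 - 1*33 = 4 - 33 = -29)
c(30)*R(F, -4) = -29*(-6*0 - 6*(-4)) = -29*(0 + 24) = -29*24 = -696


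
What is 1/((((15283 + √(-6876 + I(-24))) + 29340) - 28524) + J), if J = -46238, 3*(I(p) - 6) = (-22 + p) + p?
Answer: -90417/2725098643 - 2*I*√15510/2725098643 ≈ -3.3179e-5 - 9.1402e-8*I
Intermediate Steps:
I(p) = -4/3 + 2*p/3 (I(p) = 6 + ((-22 + p) + p)/3 = 6 + (-22 + 2*p)/3 = 6 + (-22/3 + 2*p/3) = -4/3 + 2*p/3)
1/((((15283 + √(-6876 + I(-24))) + 29340) - 28524) + J) = 1/((((15283 + √(-6876 + (-4/3 + (⅔)*(-24)))) + 29340) - 28524) - 46238) = 1/((((15283 + √(-6876 + (-4/3 - 16))) + 29340) - 28524) - 46238) = 1/((((15283 + √(-6876 - 52/3)) + 29340) - 28524) - 46238) = 1/((((15283 + √(-20680/3)) + 29340) - 28524) - 46238) = 1/((((15283 + 2*I*√15510/3) + 29340) - 28524) - 46238) = 1/(((44623 + 2*I*√15510/3) - 28524) - 46238) = 1/((16099 + 2*I*√15510/3) - 46238) = 1/(-30139 + 2*I*√15510/3)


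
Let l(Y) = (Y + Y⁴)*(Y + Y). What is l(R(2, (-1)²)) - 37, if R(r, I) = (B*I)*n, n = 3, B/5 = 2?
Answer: 48601763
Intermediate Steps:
B = 10 (B = 5*2 = 10)
R(r, I) = 30*I (R(r, I) = (10*I)*3 = 30*I)
l(Y) = 2*Y*(Y + Y⁴) (l(Y) = (Y + Y⁴)*(2*Y) = 2*Y*(Y + Y⁴))
l(R(2, (-1)²)) - 37 = 2*(30*(-1)²)²*(1 + (30*(-1)²)³) - 37 = 2*(30*1)²*(1 + (30*1)³) - 37 = 2*30²*(1 + 30³) - 37 = 2*900*(1 + 27000) - 37 = 2*900*27001 - 37 = 48601800 - 37 = 48601763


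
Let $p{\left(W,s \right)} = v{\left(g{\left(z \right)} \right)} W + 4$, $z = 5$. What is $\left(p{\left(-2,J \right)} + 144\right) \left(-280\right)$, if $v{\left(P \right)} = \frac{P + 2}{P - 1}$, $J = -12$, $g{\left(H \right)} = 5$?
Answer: $-40460$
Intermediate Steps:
$v{\left(P \right)} = \frac{2 + P}{-1 + P}$
$p{\left(W,s \right)} = 4 + \frac{7 W}{4}$ ($p{\left(W,s \right)} = \frac{2 + 5}{-1 + 5} W + 4 = \frac{1}{4} \cdot 7 W + 4 = \frac{7 W}{4} + 4 = 4 + \frac{7 W}{4}$)
$\left(p{\left(-2,J \right)} + 144\right) \left(-280\right) = \left(\left(4 + \frac{7}{4} \left(-2\right)\right) + 144\right) \left(-280\right) = \left(\left(4 - \frac{7}{2}\right) + 144\right) \left(-280\right) = \left(\frac{1}{2} + 144\right) \left(-280\right) = \frac{289}{2} \left(-280\right) = -40460$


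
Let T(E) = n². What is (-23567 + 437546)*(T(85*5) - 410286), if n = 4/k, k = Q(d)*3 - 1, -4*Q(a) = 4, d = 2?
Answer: -169849374015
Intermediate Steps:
Q(a) = -1 (Q(a) = -¼*4 = -1)
k = -4 (k = -1*3 - 1 = -3 - 1 = -4)
n = -1 (n = 4/(-4) = 4*(-¼) = -1)
T(E) = 1 (T(E) = (-1)² = 1)
(-23567 + 437546)*(T(85*5) - 410286) = (-23567 + 437546)*(1 - 410286) = 413979*(-410285) = -169849374015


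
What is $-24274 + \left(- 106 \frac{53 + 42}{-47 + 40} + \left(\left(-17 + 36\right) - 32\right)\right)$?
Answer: $- \frac{159939}{7} \approx -22848.0$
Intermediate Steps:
$-24274 + \left(- 106 \frac{53 + 42}{-47 + 40} + \left(\left(-17 + 36\right) - 32\right)\right) = -24274 + \left(- 106 \frac{95}{-7} + \left(19 - 32\right)\right) = -24274 - \left(13 + 106 \cdot 95 \left(- \frac{1}{7}\right)\right) = -24274 - - \frac{9979}{7} = -24274 + \left(\frac{10070}{7} - 13\right) = -24274 + \frac{9979}{7} = - \frac{159939}{7}$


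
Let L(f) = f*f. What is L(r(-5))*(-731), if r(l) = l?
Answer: -18275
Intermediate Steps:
L(f) = f²
L(r(-5))*(-731) = (-5)²*(-731) = 25*(-731) = -18275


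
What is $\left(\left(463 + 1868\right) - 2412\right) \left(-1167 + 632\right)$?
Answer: $43335$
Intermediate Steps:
$\left(\left(463 + 1868\right) - 2412\right) \left(-1167 + 632\right) = \left(2331 - 2412\right) \left(-535\right) = \left(-81\right) \left(-535\right) = 43335$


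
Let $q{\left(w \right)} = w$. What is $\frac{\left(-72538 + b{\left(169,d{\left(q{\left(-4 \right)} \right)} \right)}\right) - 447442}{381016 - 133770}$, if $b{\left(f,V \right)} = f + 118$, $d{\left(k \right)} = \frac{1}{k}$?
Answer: $- \frac{519693}{247246} \approx -2.1019$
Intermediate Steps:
$b{\left(f,V \right)} = 118 + f$
$\frac{\left(-72538 + b{\left(169,d{\left(q{\left(-4 \right)} \right)} \right)}\right) - 447442}{381016 - 133770} = \frac{\left(-72538 + \left(118 + 169\right)\right) - 447442}{381016 - 133770} = \frac{\left(-72538 + 287\right) - 447442}{247246} = \left(-72251 - 447442\right) \frac{1}{247246} = \left(-519693\right) \frac{1}{247246} = - \frac{519693}{247246}$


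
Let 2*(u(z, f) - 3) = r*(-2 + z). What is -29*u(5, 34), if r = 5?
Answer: -609/2 ≈ -304.50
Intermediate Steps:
u(z, f) = -2 + 5*z/2 (u(z, f) = 3 + (5*(-2 + z))/2 = 3 + (-10 + 5*z)/2 = 3 + (-5 + 5*z/2) = -2 + 5*z/2)
-29*u(5, 34) = -29*(-2 + (5/2)*5) = -29*(-2 + 25/2) = -29*21/2 = -609/2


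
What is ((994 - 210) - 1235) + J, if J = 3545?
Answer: 3094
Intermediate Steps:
((994 - 210) - 1235) + J = ((994 - 210) - 1235) + 3545 = (784 - 1235) + 3545 = -451 + 3545 = 3094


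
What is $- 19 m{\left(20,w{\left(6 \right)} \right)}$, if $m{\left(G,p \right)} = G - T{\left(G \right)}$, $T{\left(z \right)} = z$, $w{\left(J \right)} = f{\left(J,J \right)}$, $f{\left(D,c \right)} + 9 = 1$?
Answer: $0$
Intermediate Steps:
$f{\left(D,c \right)} = -8$ ($f{\left(D,c \right)} = -9 + 1 = -8$)
$w{\left(J \right)} = -8$
$m{\left(G,p \right)} = 0$ ($m{\left(G,p \right)} = G - G = 0$)
$- 19 m{\left(20,w{\left(6 \right)} \right)} = \left(-19\right) 0 = 0$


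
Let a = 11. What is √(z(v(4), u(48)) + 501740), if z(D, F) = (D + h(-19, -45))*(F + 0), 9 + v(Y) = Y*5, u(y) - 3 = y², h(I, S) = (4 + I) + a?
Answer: √517889 ≈ 719.64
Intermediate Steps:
h(I, S) = 15 + I (h(I, S) = (4 + I) + 11 = 15 + I)
u(y) = 3 + y²
v(Y) = -9 + 5*Y (v(Y) = -9 + Y*5 = -9 + 5*Y)
z(D, F) = F*(-4 + D) (z(D, F) = (D + (15 - 19))*(F + 0) = (D - 4)*F = (-4 + D)*F = F*(-4 + D))
√(z(v(4), u(48)) + 501740) = √((3 + 48²)*(-4 + (-9 + 5*4)) + 501740) = √((3 + 2304)*(-4 + (-9 + 20)) + 501740) = √(2307*(-4 + 11) + 501740) = √(2307*7 + 501740) = √(16149 + 501740) = √517889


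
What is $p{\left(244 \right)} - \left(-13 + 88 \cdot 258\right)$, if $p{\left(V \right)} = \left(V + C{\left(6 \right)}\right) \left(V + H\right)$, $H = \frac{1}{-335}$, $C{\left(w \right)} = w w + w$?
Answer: $\frac{15775869}{335} \approx 47092.0$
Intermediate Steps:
$C{\left(w \right)} = w + w^{2}$ ($C{\left(w \right)} = w^{2} + w = w + w^{2}$)
$H = - \frac{1}{335} \approx -0.0029851$
$p{\left(V \right)} = \left(42 + V\right) \left(- \frac{1}{335} + V\right)$ ($p{\left(V \right)} = \left(V + 6 \left(1 + 6\right)\right) \left(V - \frac{1}{335}\right) = \left(V + 6 \cdot 7\right) \left(- \frac{1}{335} + V\right) = \left(V + 42\right) \left(- \frac{1}{335} + V\right) = \left(42 + V\right) \left(- \frac{1}{335} + V\right)$)
$p{\left(244 \right)} - \left(-13 + 88 \cdot 258\right) = \left(- \frac{42}{335} + 244^{2} + \frac{14069}{335} \cdot 244\right) - \left(-13 + 88 \cdot 258\right) = \left(- \frac{42}{335} + 59536 + \frac{3432836}{335}\right) - \left(-13 + 22704\right) = \frac{23377354}{335} - 22691 = \frac{15775869}{335}$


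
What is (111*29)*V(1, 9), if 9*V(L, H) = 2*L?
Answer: 2146/3 ≈ 715.33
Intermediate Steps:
V(L, H) = 2*L/9 (V(L, H) = (2*L)/9 = 2*L/9)
(111*29)*V(1, 9) = (111*29)*((2/9)*1) = 3219*(2/9) = 2146/3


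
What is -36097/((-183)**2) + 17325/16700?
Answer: -904919/22370652 ≈ -0.040451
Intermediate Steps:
-36097/((-183)**2) + 17325/16700 = -36097/33489 + 17325*(1/16700) = -36097*1/33489 + 693/668 = -36097/33489 + 693/668 = -904919/22370652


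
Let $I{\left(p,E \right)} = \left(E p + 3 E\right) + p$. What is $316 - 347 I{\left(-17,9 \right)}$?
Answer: $49937$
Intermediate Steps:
$I{\left(p,E \right)} = p + 3 E + E p$ ($I{\left(p,E \right)} = \left(3 E + E p\right) + p = p + 3 E + E p$)
$316 - 347 I{\left(-17,9 \right)} = 316 - 347 \left(-17 + 3 \cdot 9 + 9 \left(-17\right)\right) = 316 - 347 \left(-17 + 27 - 153\right) = 316 - -49621 = 316 + 49621 = 49937$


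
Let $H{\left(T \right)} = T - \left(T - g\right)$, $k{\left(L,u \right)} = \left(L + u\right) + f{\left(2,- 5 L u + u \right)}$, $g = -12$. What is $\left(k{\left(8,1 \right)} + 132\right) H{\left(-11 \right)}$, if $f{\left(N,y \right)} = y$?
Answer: $-1224$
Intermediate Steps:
$k{\left(L,u \right)} = L + 2 u - 5 L u$ ($k{\left(L,u \right)} = \left(L + u\right) + \left(- 5 L u + u\right) = \left(L + u\right) - \left(- u + 5 L u\right) = L + 2 u - 5 L u$)
$H{\left(T \right)} = -12$ ($H{\left(T \right)} = T - \left(12 + T\right) = -12$)
$\left(k{\left(8,1 \right)} + 132\right) H{\left(-11 \right)} = \left(\left(8 + 1 - 1 \left(-1 + 5 \cdot 8\right)\right) + 132\right) \left(-12\right) = \left(\left(8 + 1 - 1 \left(-1 + 40\right)\right) + 132\right) \left(-12\right) = \left(\left(8 + 1 - 1 \cdot 39\right) + 132\right) \left(-12\right) = \left(\left(8 + 1 - 39\right) + 132\right) \left(-12\right) = \left(-30 + 132\right) \left(-12\right) = 102 \left(-12\right) = -1224$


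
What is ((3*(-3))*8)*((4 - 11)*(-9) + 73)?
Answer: -9792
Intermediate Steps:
((3*(-3))*8)*((4 - 11)*(-9) + 73) = (-9*8)*(-7*(-9) + 73) = -72*(63 + 73) = -72*136 = -9792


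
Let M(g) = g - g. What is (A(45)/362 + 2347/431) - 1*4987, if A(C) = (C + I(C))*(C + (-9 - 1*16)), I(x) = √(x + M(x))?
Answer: -388422100/78011 + 30*√5/181 ≈ -4978.7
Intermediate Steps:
M(g) = 0
I(x) = √x (I(x) = √(x + 0) = √x)
A(C) = (-25 + C)*(C + √C) (A(C) = (C + √C)*(C + (-9 - 1*16)) = (C + √C)*(C + (-9 - 16)) = (C + √C)*(C - 25) = (C + √C)*(-25 + C) = (-25 + C)*(C + √C))
(A(45)/362 + 2347/431) - 1*4987 = ((45² + 45^(3/2) - 25*45 - 75*√5)/362 + 2347/431) - 1*4987 = ((2025 + 135*√5 - 1125 - 75*√5)*(1/362) + 2347*(1/431)) - 4987 = ((2025 + 135*√5 - 1125 - 75*√5)*(1/362) + 2347/431) - 4987 = ((900 + 60*√5)*(1/362) + 2347/431) - 4987 = ((450/181 + 30*√5/181) + 2347/431) - 4987 = (618757/78011 + 30*√5/181) - 4987 = -388422100/78011 + 30*√5/181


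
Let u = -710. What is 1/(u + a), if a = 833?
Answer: 1/123 ≈ 0.0081301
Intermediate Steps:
1/(u + a) = 1/(-710 + 833) = 1/123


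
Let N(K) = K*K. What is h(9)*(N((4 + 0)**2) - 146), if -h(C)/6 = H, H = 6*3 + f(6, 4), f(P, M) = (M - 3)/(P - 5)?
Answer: -12540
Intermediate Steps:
N(K) = K**2
f(P, M) = (-3 + M)/(-5 + P)
H = 19 (H = 6*3 + (-3 + 4)/(-5 + 6) = 18 + 1/1 = 18 + 1*1 = 18 + 1 = 19)
h(C) = -114 (h(C) = -6*19 = -114)
h(9)*(N((4 + 0)**2) - 146) = -114*(((4 + 0)**2)**2 - 146) = -114*((4**2)**2 - 146) = -114*(16**2 - 146) = -114*(256 - 146) = -114*110 = -12540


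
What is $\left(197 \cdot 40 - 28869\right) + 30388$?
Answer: $9399$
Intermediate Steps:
$\left(197 \cdot 40 - 28869\right) + 30388 = \left(7880 - 28869\right) + 30388 = -20989 + 30388 = 9399$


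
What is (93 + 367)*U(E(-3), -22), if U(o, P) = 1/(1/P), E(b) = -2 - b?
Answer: -10120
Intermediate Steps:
U(o, P) = P
(93 + 367)*U(E(-3), -22) = (93 + 367)*(-22) = 460*(-22) = -10120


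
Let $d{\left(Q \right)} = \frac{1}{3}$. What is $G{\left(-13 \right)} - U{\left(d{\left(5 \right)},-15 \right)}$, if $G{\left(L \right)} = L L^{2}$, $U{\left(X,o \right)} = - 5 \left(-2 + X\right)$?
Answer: $- \frac{6616}{3} \approx -2205.3$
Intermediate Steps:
$d{\left(Q \right)} = \frac{1}{3}$
$U{\left(X,o \right)} = 10 - 5 X$
$G{\left(L \right)} = L^{3}$
$G{\left(-13 \right)} - U{\left(d{\left(5 \right)},-15 \right)} = \left(-13\right)^{3} - \left(10 - \frac{5}{3}\right) = -2197 - \left(10 - \frac{5}{3}\right) = -2197 - \frac{25}{3} = - \frac{6616}{3}$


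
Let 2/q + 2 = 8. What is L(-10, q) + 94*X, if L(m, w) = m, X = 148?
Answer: 13902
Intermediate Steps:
q = ⅓ (q = 2/(-2 + 8) = 2/6 = 2*(⅙) = ⅓ ≈ 0.33333)
L(-10, q) + 94*X = -10 + 94*148 = -10 + 13912 = 13902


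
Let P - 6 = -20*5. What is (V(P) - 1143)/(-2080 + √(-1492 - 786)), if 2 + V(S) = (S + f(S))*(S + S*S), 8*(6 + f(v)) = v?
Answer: 1017186040/2164339 + 1956127*I*√2278/8657356 ≈ 469.98 + 10.784*I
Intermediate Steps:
f(v) = -6 + v/8
P = -94 (P = 6 - 20*5 = 6 - 100 = -94)
V(S) = -2 + (-6 + 9*S/8)*(S + S²) (V(S) = -2 + (S + (-6 + S/8))*(S + S*S) = -2 + (-6 + 9*S/8)*(S + S²))
(V(P) - 1143)/(-2080 + √(-1492 - 786)) = ((-2 - 6*(-94) - 39/8*(-94)² + (9/8)*(-94)³) - 1143)/(-2080 + √(-1492 - 786)) = ((-2 + 564 - 39/8*8836 + (9/8)*(-830584)) - 1143)/(-2080 + √(-2278)) = ((-2 + 564 - 86151/2 - 934407) - 1143)/(-2080 + I*√2278) = (-1953841/2 - 1143)/(-2080 + I*√2278) = -1956127/(2*(-2080 + I*√2278))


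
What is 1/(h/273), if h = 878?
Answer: 273/878 ≈ 0.31093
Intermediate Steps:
1/(h/273) = 1/(878/273) = 273/878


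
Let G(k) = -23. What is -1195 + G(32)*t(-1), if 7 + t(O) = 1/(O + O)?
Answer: -2045/2 ≈ -1022.5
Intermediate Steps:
t(O) = -7 + 1/(2*O) (t(O) = -7 + 1/(O + O) = -7 + 1/(2*O))
-1195 + G(32)*t(-1) = -1195 - 23*(-7 + (1/2)/(-1)) = -1195 - 23*(-7 + (1/2)*(-1)) = -1195 - 23*(-7 - 1/2) = -1195 - 23*(-15/2) = -1195 + 345/2 = -2045/2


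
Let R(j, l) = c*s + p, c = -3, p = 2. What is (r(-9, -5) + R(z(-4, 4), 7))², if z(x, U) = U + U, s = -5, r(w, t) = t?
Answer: 144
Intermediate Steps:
z(x, U) = 2*U
R(j, l) = 17 (R(j, l) = -3*(-5) + 2 = 15 + 2 = 17)
(r(-9, -5) + R(z(-4, 4), 7))² = (-5 + 17)² = 12² = 144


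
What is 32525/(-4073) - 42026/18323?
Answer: -767127473/74629579 ≈ -10.279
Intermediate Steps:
32525/(-4073) - 42026/18323 = 32525*(-1/4073) - 42026*1/18323 = -32525/4073 - 42026/18323 = -767127473/74629579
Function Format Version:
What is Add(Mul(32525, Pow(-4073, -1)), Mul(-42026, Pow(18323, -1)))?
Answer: Rational(-767127473, 74629579) ≈ -10.279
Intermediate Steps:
Add(Mul(32525, Pow(-4073, -1)), Mul(-42026, Pow(18323, -1))) = Add(Mul(32525, Rational(-1, 4073)), Mul(-42026, Rational(1, 18323))) = Add(Rational(-32525, 4073), Rational(-42026, 18323)) = Rational(-767127473, 74629579)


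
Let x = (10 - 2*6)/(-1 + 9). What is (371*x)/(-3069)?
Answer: 371/12276 ≈ 0.030222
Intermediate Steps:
x = -¼ (x = (10 - 12)/8 = -2*⅛ = -¼ ≈ -0.25000)
(371*x)/(-3069) = (371*(-¼))/(-3069) = -371/4*(-1/3069) = 371/12276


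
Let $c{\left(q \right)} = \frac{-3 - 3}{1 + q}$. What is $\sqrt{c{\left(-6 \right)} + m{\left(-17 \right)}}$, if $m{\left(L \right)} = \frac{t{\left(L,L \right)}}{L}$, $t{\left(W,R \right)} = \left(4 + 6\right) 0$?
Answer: $\frac{\sqrt{30}}{5} \approx 1.0954$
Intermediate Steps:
$t{\left(W,R \right)} = 0$ ($t{\left(W,R \right)} = 10 \cdot 0 = 0$)
$c{\left(q \right)} = - \frac{6}{1 + q}$
$m{\left(L \right)} = 0$ ($m{\left(L \right)} = \frac{0}{L} = 0$)
$\sqrt{c{\left(-6 \right)} + m{\left(-17 \right)}} = \sqrt{- \frac{6}{1 - 6} + 0} = \sqrt{- \frac{6}{-5} + 0} = \sqrt{\left(-6\right) \left(- \frac{1}{5}\right) + 0} = \sqrt{\frac{6}{5} + 0} = \sqrt{\frac{6}{5}} = \frac{\sqrt{30}}{5}$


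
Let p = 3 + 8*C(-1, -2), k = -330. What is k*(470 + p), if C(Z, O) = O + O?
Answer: -145530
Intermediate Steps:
C(Z, O) = 2*O
p = -29 (p = 3 + 8*(2*(-2)) = 3 + 8*(-4) = 3 - 32 = -29)
k*(470 + p) = -330*(470 - 29) = -330*441 = -145530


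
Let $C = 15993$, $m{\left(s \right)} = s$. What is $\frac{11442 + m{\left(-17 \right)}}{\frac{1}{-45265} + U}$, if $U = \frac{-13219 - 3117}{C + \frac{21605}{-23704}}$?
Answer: $- \frac{17821853634979625}{1593479920057} \approx -11184.0$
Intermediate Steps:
$U = - \frac{387228544}{379076467}$ ($U = \frac{-13219 - 3117}{15993 + \frac{21605}{-23704}} = - \frac{16336}{15993 + 21605 \left(- \frac{1}{23704}\right)} = - \frac{16336}{15993 - \frac{21605}{23704}} = - \frac{16336}{\frac{379076467}{23704}} = \left(-16336\right) \frac{23704}{379076467} = - \frac{387228544}{379076467} \approx -1.0215$)
$\frac{11442 + m{\left(-17 \right)}}{\frac{1}{-45265} + U} = \frac{11442 - 17}{\frac{1}{-45265} - \frac{387228544}{379076467}} = \frac{11425}{- \frac{1}{45265} - \frac{387228544}{379076467}} = \frac{11425}{- \frac{1593479920057}{1559899661705}} = 11425 \left(- \frac{1559899661705}{1593479920057}\right) = - \frac{17821853634979625}{1593479920057}$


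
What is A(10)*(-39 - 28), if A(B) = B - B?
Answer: 0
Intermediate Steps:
A(B) = 0
A(10)*(-39 - 28) = 0*(-39 - 28) = 0*(-67) = 0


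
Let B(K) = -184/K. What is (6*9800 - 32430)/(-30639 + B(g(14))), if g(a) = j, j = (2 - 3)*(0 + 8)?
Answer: -13185/15308 ≈ -0.86131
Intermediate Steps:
j = -8 (j = -1*8 = -8)
g(a) = -8
(6*9800 - 32430)/(-30639 + B(g(14))) = (6*9800 - 32430)/(-30639 - 184/(-8)) = (58800 - 32430)/(-30639 - 184*(-1/8)) = 26370/(-30639 + 23) = 26370/(-30616) = 26370*(-1/30616) = -13185/15308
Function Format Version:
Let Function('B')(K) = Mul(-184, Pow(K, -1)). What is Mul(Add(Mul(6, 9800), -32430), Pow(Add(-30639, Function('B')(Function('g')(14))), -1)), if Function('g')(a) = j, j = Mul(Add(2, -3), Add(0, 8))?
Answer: Rational(-13185, 15308) ≈ -0.86131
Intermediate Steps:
j = -8 (j = Mul(-1, 8) = -8)
Function('g')(a) = -8
Mul(Add(Mul(6, 9800), -32430), Pow(Add(-30639, Function('B')(Function('g')(14))), -1)) = Mul(Add(Mul(6, 9800), -32430), Pow(Add(-30639, Mul(-184, Pow(-8, -1))), -1)) = Mul(Add(58800, -32430), Pow(Add(-30639, Mul(-184, Rational(-1, 8))), -1)) = Mul(26370, Pow(Add(-30639, 23), -1)) = Mul(26370, Pow(-30616, -1)) = Mul(26370, Rational(-1, 30616)) = Rational(-13185, 15308)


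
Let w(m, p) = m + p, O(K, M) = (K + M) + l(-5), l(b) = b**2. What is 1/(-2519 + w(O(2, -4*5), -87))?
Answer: -1/2599 ≈ -0.00038476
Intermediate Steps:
O(K, M) = 25 + K + M (O(K, M) = (K + M) + (-5)**2 = (K + M) + 25 = 25 + K + M)
1/(-2519 + w(O(2, -4*5), -87)) = 1/(-2519 + ((25 + 2 - 4*5) - 87)) = 1/(-2519 + ((25 + 2 - 20) - 87)) = 1/(-2519 + (7 - 87)) = 1/(-2519 - 80) = 1/(-2599) = -1/2599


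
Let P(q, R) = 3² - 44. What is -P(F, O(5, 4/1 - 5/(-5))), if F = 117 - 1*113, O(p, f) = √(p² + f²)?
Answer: 35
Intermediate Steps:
O(p, f) = √(f² + p²)
F = 4 (F = 117 - 113 = 4)
P(q, R) = -35 (P(q, R) = 9 - 44 = -35)
-P(F, O(5, 4/1 - 5/(-5))) = -1*(-35) = 35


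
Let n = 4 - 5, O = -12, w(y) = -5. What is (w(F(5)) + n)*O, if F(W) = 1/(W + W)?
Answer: 72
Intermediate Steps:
F(W) = 1/(2*W)
n = -1
(w(F(5)) + n)*O = (-5 - 1)*(-12) = -6*(-12) = 72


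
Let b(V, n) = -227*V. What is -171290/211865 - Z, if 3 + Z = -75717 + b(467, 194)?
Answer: 7700368659/42373 ≈ 1.8173e+5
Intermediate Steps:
Z = -181729 (Z = -3 + (-75717 - 227*467) = -3 + (-75717 - 106009) = -3 - 181726 = -181729)
-171290/211865 - Z = -171290/211865 - 1*(-181729) = -171290*1/211865 + 181729 = -34258/42373 + 181729 = 7700368659/42373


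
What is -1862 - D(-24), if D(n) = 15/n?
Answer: -14891/8 ≈ -1861.4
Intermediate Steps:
-1862 - D(-24) = -1862 - 15/(-24) = -1862 - 15*(-1)/24 = -1862 - 1*(-5/8) = -1862 + 5/8 = -14891/8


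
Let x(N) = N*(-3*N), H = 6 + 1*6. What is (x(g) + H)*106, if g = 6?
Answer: -10176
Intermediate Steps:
H = 12 (H = 6 + 6 = 12)
x(N) = -3*N²
(x(g) + H)*106 = (-3*6² + 12)*106 = (-3*36 + 12)*106 = (-108 + 12)*106 = -96*106 = -10176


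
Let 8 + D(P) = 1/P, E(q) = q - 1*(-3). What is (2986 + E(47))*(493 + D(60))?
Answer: 7362553/5 ≈ 1.4725e+6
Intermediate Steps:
E(q) = 3 + q (E(q) = q + 3 = 3 + q)
D(P) = -8 + 1/P
(2986 + E(47))*(493 + D(60)) = (2986 + (3 + 47))*(493 + (-8 + 1/60)) = (2986 + 50)*(493 + (-8 + 1/60)) = 3036*(493 - 479/60) = 3036*(29101/60) = 7362553/5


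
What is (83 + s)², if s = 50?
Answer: 17689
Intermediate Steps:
(83 + s)² = (83 + 50)² = 133² = 17689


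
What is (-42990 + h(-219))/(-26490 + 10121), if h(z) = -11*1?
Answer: 43001/16369 ≈ 2.6270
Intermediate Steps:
h(z) = -11
(-42990 + h(-219))/(-26490 + 10121) = (-42990 - 11)/(-26490 + 10121) = -43001/(-16369) = -43001*(-1/16369) = 43001/16369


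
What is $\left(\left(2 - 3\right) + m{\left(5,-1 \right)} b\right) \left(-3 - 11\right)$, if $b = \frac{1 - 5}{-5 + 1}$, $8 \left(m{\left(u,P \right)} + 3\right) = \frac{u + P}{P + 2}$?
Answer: $49$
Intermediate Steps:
$m{\left(u,P \right)} = -3 + \frac{P + u}{8 \left(2 + P\right)}$ ($m{\left(u,P \right)} = -3 + \frac{\left(u + P\right) \frac{1}{P + 2}}{8} = -3 + \frac{\left(P + u\right) \frac{1}{2 + P}}{8} = -3 + \frac{\frac{1}{2 + P} \left(P + u\right)}{8} = -3 + \frac{P + u}{8 \left(2 + P\right)}$)
$b = 1$ ($b = - \frac{4}{-4} = \left(-4\right) \left(- \frac{1}{4}\right) = 1$)
$\left(\left(2 - 3\right) + m{\left(5,-1 \right)} b\right) \left(-3 - 11\right) = \left(\left(2 - 3\right) + \frac{-48 + 5 - -23}{8 \left(2 - 1\right)} 1\right) \left(-3 - 11\right) = \left(-1 + \frac{-48 + 5 + 23}{8 \cdot 1} \cdot 1\right) \left(-14\right) = \left(-1 + \frac{1}{8} \cdot 1 \left(-20\right) 1\right) \left(-14\right) = \left(-1 - \frac{5}{2}\right) \left(-14\right) = \left(- \frac{7}{2}\right) \left(-14\right) = 49$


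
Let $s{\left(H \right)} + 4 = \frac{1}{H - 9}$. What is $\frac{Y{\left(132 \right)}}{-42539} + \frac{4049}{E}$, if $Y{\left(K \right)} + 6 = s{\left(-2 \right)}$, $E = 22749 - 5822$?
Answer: $\frac{1896523418}{7920634183} \approx 0.23944$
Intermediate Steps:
$s{\left(H \right)} = -4 + \frac{1}{-9 + H}$ ($s{\left(H \right)} = -4 + \frac{1}{H - 9} = -4 + \frac{1}{-9 + H}$)
$E = 16927$ ($E = 22749 - 5822 = 16927$)
$Y{\left(K \right)} = - \frac{111}{11}$ ($Y{\left(K \right)} = -6 + \frac{37 - -8}{-9 - 2} = -6 + \frac{37 + 8}{-11} = -6 - \frac{45}{11} = - \frac{111}{11}$)
$\frac{Y{\left(132 \right)}}{-42539} + \frac{4049}{E} = - \frac{111}{11 \left(-42539\right)} + \frac{4049}{16927} = \left(- \frac{111}{11}\right) \left(- \frac{1}{42539}\right) + 4049 \cdot \frac{1}{16927} = \frac{111}{467929} + \frac{4049}{16927} = \frac{1896523418}{7920634183}$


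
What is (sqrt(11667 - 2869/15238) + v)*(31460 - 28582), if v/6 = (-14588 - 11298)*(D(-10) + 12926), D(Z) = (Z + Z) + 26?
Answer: -5780596861536 + 1439*sqrt(7504139966)/401 ≈ -5.7806e+12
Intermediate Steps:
D(Z) = 26 + 2*Z (D(Z) = 2*Z + 26 = 26 + 2*Z)
v = -2008546512 (v = 6*((-14588 - 11298)*((26 + 2*(-10)) + 12926)) = 6*(-25886*((26 - 20) + 12926)) = 6*(-25886*(6 + 12926)) = 6*(-25886*12932) = 6*(-334757752) = -2008546512)
(sqrt(11667 - 2869/15238) + v)*(31460 - 28582) = (sqrt(11667 - 2869/15238) - 2008546512)*(31460 - 28582) = (sqrt(11667 - 2869*1/15238) - 2008546512)*2878 = (sqrt(11667 - 151/802) - 2008546512)*2878 = (sqrt(9356783/802) - 2008546512)*2878 = (sqrt(7504139966)/802 - 2008546512)*2878 = (-2008546512 + sqrt(7504139966)/802)*2878 = -5780596861536 + 1439*sqrt(7504139966)/401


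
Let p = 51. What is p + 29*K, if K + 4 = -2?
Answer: -123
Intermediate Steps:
K = -6 (K = -4 - 2 = -6)
p + 29*K = 51 + 29*(-6) = 51 - 174 = -123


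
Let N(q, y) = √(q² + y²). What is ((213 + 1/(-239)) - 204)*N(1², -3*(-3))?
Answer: 2150*√82/239 ≈ 81.461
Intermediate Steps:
((213 + 1/(-239)) - 204)*N(1², -3*(-3)) = ((213 + 1/(-239)) - 204)*√((1²)² + (-3*(-3))²) = ((213 - 1/239) - 204)*√(1² + 9²) = (50906/239 - 204)*√(1 + 81) = 2150*√82/239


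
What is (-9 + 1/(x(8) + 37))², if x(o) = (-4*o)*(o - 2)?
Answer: 1948816/24025 ≈ 81.116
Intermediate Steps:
x(o) = -4*o*(-2 + o) (x(o) = (-4*o)*(-2 + o) = -4*o*(-2 + o))
(-9 + 1/(x(8) + 37))² = (-9 + 1/(4*8*(2 - 1*8) + 37))² = (-9 + 1/(4*8*(2 - 8) + 37))² = (-9 + 1/(4*8*(-6) + 37))² = (-9 + 1/(-192 + 37))² = (-9 + 1/(-155))² = (-9 - 1/155)² = (-1396/155)² = 1948816/24025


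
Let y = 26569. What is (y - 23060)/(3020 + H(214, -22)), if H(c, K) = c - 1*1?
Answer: 3509/3233 ≈ 1.0854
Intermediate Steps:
H(c, K) = -1 + c (H(c, K) = c - 1 = -1 + c)
(y - 23060)/(3020 + H(214, -22)) = (26569 - 23060)/(3020 + (-1 + 214)) = 3509/(3020 + 213) = 3509/3233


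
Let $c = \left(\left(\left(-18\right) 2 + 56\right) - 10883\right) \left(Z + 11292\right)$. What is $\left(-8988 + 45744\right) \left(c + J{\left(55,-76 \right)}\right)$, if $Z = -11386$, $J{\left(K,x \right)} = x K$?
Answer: $37378720152$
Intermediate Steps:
$J{\left(K,x \right)} = K x$
$c = 1021122$ ($c = \left(\left(\left(-18\right) 2 + 56\right) - 10883\right) \left(-11386 + 11292\right) = \left(\left(-36 + 56\right) - 10883\right) \left(-94\right) = \left(20 - 10883\right) \left(-94\right) = \left(-10863\right) \left(-94\right) = 1021122$)
$\left(-8988 + 45744\right) \left(c + J{\left(55,-76 \right)}\right) = \left(-8988 + 45744\right) \left(1021122 + 55 \left(-76\right)\right) = 36756 \left(1021122 - 4180\right) = 36756 \cdot 1016942 = 37378720152$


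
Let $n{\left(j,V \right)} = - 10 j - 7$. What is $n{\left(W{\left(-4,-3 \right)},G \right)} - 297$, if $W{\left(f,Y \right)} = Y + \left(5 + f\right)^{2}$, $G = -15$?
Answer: $-284$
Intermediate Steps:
$n{\left(j,V \right)} = -7 - 10 j$
$n{\left(W{\left(-4,-3 \right)},G \right)} - 297 = \left(-7 - 10 \left(-3 + \left(5 - 4\right)^{2}\right)\right) - 297 = \left(-7 - 10 \left(-3 + 1^{2}\right)\right) - 297 = \left(-7 - 10 \left(-3 + 1\right)\right) - 297 = \left(-7 - -20\right) - 297 = \left(-7 + 20\right) - 297 = 13 - 297 = -284$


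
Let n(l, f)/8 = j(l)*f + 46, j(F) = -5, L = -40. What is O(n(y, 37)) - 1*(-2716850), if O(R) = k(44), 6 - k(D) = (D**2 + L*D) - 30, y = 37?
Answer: 2716710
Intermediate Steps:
n(l, f) = 368 - 40*f (n(l, f) = 8*(-5*f + 46) = 8*(46 - 5*f) = 368 - 40*f)
k(D) = 36 - D**2 + 40*D (k(D) = 6 - ((D**2 - 40*D) - 30) = 6 - (-30 + D**2 - 40*D) = 6 + (30 - D**2 + 40*D) = 36 - D**2 + 40*D)
O(R) = -140 (O(R) = 36 - 1*44**2 + 40*44 = 36 - 1*1936 + 1760 = 36 - 1936 + 1760 = -140)
O(n(y, 37)) - 1*(-2716850) = -140 - 1*(-2716850) = -140 + 2716850 = 2716710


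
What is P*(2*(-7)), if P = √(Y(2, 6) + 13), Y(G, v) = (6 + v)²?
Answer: -14*√157 ≈ -175.42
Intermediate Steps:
P = √157 (P = √((6 + 6)² + 13) = √(12² + 13) = √(144 + 13) = √157 ≈ 12.530)
P*(2*(-7)) = √157*(2*(-7)) = √157*(-14) = -14*√157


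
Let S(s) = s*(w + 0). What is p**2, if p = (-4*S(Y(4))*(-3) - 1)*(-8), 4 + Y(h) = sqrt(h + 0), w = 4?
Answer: 602176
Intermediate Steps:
Y(h) = -4 + sqrt(h) (Y(h) = -4 + sqrt(h + 0) = -4 + sqrt(h))
S(s) = 4*s (S(s) = s*(4 + 0) = s*4 = 4*s)
p = 776 (p = (-4*4*(-4 + sqrt(4))*(-3) - 1)*(-8) = (-4*4*(-4 + 2)*(-3) - 1)*(-8) = (-4*4*(-2)*(-3) - 1)*(-8) = (-(-32)*(-3) - 1)*(-8) = (-4*24 - 1)*(-8) = (-96 - 1)*(-8) = -97*(-8) = 776)
p**2 = 776**2 = 602176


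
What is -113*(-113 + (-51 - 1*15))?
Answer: 20227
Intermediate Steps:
-113*(-113 + (-51 - 1*15)) = -113*(-113 + (-51 - 15)) = -113*(-113 - 66) = -113*(-179) = 20227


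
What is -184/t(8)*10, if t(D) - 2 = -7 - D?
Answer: 1840/13 ≈ 141.54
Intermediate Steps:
t(D) = -5 - D (t(D) = 2 + (-7 - D) = -5 - D)
-184/t(8)*10 = -184/(-5 - 1*8)*10 = -184/(-5 - 8)*10 = -184/(-13)*10 = -184*(-1/13)*10 = (184/13)*10 = 1840/13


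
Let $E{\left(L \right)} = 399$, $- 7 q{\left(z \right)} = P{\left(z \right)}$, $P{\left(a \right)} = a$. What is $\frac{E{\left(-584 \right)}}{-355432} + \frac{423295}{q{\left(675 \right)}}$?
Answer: $- \frac{30090525383}{6854760} \approx -4389.7$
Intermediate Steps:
$q{\left(z \right)} = - \frac{z}{7}$
$\frac{E{\left(-584 \right)}}{-355432} + \frac{423295}{q{\left(675 \right)}} = \frac{399}{-355432} + \frac{423295}{\left(- \frac{1}{7}\right) 675} = 399 \left(- \frac{1}{355432}\right) + \frac{423295}{- \frac{675}{7}} = - \frac{57}{50776} + 423295 \left(- \frac{7}{675}\right) = - \frac{57}{50776} - \frac{592613}{135} = - \frac{30090525383}{6854760}$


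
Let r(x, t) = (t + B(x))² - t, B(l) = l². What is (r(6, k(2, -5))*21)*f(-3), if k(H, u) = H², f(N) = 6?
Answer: 201096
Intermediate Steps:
r(x, t) = (t + x²)² - t
(r(6, k(2, -5))*21)*f(-3) = (((2² + 6²)² - 1*2²)*21)*6 = (((4 + 36)² - 1*4)*21)*6 = ((40² - 4)*21)*6 = ((1600 - 4)*21)*6 = (1596*21)*6 = 33516*6 = 201096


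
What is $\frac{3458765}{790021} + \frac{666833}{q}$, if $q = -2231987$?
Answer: $\frac{7193106442562}{1763316601727} \approx 4.0793$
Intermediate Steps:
$\frac{3458765}{790021} + \frac{666833}{q} = \frac{3458765}{790021} + \frac{666833}{-2231987} = 3458765 \cdot \frac{1}{790021} + 666833 \left(- \frac{1}{2231987}\right) = \frac{3458765}{790021} - \frac{666833}{2231987} = \frac{7193106442562}{1763316601727}$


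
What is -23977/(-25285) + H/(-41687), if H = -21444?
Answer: 1541740739/1054055795 ≈ 1.4627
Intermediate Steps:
-23977/(-25285) + H/(-41687) = -23977/(-25285) - 21444/(-41687) = -23977*(-1/25285) - 21444*(-1/41687) = 23977/25285 + 21444/41687 = 1541740739/1054055795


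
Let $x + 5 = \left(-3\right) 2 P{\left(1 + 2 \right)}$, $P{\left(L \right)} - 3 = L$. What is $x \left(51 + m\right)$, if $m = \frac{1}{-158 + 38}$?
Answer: $- \frac{250879}{120} \approx -2090.7$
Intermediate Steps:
$P{\left(L \right)} = 3 + L$
$m = - \frac{1}{120}$ ($m = \frac{1}{-120} = - \frac{1}{120} \approx -0.0083333$)
$x = -41$ ($x = -5 + \left(-3\right) 2 \left(3 + \left(1 + 2\right)\right) = -5 - 6 \left(3 + 3\right) = -5 - 36 = -41$)
$x \left(51 + m\right) = - 41 \left(51 - \frac{1}{120}\right) = \left(-41\right) \frac{6119}{120} = - \frac{250879}{120}$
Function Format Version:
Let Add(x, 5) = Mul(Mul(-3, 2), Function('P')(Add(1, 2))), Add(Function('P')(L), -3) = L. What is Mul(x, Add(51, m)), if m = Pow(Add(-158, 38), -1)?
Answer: Rational(-250879, 120) ≈ -2090.7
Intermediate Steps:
Function('P')(L) = Add(3, L)
m = Rational(-1, 120) (m = Pow(-120, -1) = Rational(-1, 120) ≈ -0.0083333)
x = -41 (x = Add(-5, Mul(Mul(-3, 2), Add(3, Add(1, 2)))) = Add(-5, Mul(-6, Add(3, 3))) = Add(-5, Mul(-6, 6)) = Add(-5, -36) = -41)
Mul(x, Add(51, m)) = Mul(-41, Add(51, Rational(-1, 120))) = Mul(-41, Rational(6119, 120)) = Rational(-250879, 120)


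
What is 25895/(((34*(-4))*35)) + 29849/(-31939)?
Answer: -10201491/1600312 ≈ -6.3747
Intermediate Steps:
25895/(((34*(-4))*35)) + 29849/(-31939) = 25895/((-136*35)) + 29849*(-1/31939) = 25895/(-4760) - 1571/1681 = 25895*(-1/4760) - 1571/1681 = -5179/952 - 1571/1681 = -10201491/1600312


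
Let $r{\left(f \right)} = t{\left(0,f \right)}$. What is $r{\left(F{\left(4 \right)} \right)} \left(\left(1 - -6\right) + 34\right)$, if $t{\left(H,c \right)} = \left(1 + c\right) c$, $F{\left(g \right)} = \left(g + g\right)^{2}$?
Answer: $170560$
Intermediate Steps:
$F{\left(g \right)} = 4 g^{2}$ ($F{\left(g \right)} = \left(2 g\right)^{2} = 4 g^{2}$)
$t{\left(H,c \right)} = c \left(1 + c\right)$
$r{\left(f \right)} = f \left(1 + f\right)$
$r{\left(F{\left(4 \right)} \right)} \left(\left(1 - -6\right) + 34\right) = 4 \cdot 4^{2} \left(1 + 4 \cdot 4^{2}\right) \left(\left(1 - -6\right) + 34\right) = 4 \cdot 16 \left(1 + 4 \cdot 16\right) \left(\left(1 + 6\right) + 34\right) = 64 \left(1 + 64\right) \left(7 + 34\right) = 64 \cdot 65 \cdot 41 = 4160 \cdot 41 = 170560$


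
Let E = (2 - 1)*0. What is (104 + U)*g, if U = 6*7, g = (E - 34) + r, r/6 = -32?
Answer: -32996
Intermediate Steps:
r = -192 (r = 6*(-32) = -192)
E = 0 (E = 1*0 = 0)
g = -226 (g = (0 - 34) - 192 = -34 - 192 = -226)
U = 42
(104 + U)*g = (104 + 42)*(-226) = 146*(-226) = -32996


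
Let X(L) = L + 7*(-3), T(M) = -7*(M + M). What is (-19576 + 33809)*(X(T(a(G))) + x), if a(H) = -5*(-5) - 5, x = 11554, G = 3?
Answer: 160163949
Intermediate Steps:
a(H) = 20 (a(H) = 25 - 5 = 20)
T(M) = -14*M
X(L) = -21 + L (X(L) = L - 21 = -21 + L)
(-19576 + 33809)*(X(T(a(G))) + x) = (-19576 + 33809)*((-21 - 14*20) + 11554) = 14233*((-21 - 280) + 11554) = 14233*(-301 + 11554) = 14233*11253 = 160163949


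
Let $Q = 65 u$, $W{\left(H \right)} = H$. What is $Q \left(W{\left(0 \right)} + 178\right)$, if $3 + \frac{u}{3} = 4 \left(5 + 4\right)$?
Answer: $1145430$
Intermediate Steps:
$u = 99$ ($u = -9 + 3 \cdot 4 \left(5 + 4\right) = -9 + 3 \cdot 4 \cdot 9 = -9 + 3 \cdot 36 = -9 + 108 = 99$)
$Q = 6435$ ($Q = 65 \cdot 99 = 6435$)
$Q \left(W{\left(0 \right)} + 178\right) = 6435 \left(0 + 178\right) = 6435 \cdot 178 = 1145430$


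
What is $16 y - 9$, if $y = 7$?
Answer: $103$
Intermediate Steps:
$16 y - 9 = 16 \cdot 7 - 9 = 112 - 9 = 103$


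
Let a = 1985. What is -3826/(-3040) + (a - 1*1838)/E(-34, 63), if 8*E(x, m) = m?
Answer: 90859/4560 ≈ 19.925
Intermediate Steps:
E(x, m) = m/8
-3826/(-3040) + (a - 1*1838)/E(-34, 63) = -3826/(-3040) + (1985 - 1*1838)/(((1/8)*63)) = -3826*(-1/3040) + (1985 - 1838)/(63/8) = 1913/1520 + 147*(8/63) = 1913/1520 + 56/3 = 90859/4560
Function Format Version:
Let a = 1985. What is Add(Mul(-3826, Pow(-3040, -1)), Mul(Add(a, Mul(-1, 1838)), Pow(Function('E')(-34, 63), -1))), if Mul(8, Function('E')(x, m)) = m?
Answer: Rational(90859, 4560) ≈ 19.925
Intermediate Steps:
Function('E')(x, m) = Mul(Rational(1, 8), m)
Add(Mul(-3826, Pow(-3040, -1)), Mul(Add(a, Mul(-1, 1838)), Pow(Function('E')(-34, 63), -1))) = Add(Mul(-3826, Pow(-3040, -1)), Mul(Add(1985, Mul(-1, 1838)), Pow(Mul(Rational(1, 8), 63), -1))) = Add(Mul(-3826, Rational(-1, 3040)), Mul(Add(1985, -1838), Pow(Rational(63, 8), -1))) = Add(Rational(1913, 1520), Mul(147, Rational(8, 63))) = Add(Rational(1913, 1520), Rational(56, 3)) = Rational(90859, 4560)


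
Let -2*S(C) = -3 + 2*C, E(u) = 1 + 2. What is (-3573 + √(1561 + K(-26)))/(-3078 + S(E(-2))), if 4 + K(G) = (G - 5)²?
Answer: 2382/2053 - 2*√2518/6159 ≈ 1.1440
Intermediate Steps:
K(G) = -4 + (-5 + G)² (K(G) = -4 + (G - 5)² = -4 + (-5 + G)²)
E(u) = 3
S(C) = 3/2 - C (S(C) = -(-3 + 2*C)/2 = 3/2 - C)
(-3573 + √(1561 + K(-26)))/(-3078 + S(E(-2))) = (-3573 + √(1561 + (-4 + (-5 - 26)²)))/(-3078 + (3/2 - 1*3)) = (-3573 + √(1561 + (-4 + (-31)²)))/(-3078 + (3/2 - 3)) = (-3573 + √(1561 + (-4 + 961)))/(-3078 - 3/2) = (-3573 + √(1561 + 957))/(-6159/2) = (-3573 + √2518)*(-2/6159) = 2382/2053 - 2*√2518/6159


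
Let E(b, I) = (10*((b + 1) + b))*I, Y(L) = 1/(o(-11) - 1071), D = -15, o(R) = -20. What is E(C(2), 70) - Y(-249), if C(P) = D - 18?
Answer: -49640499/1091 ≈ -45500.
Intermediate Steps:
C(P) = -33 (C(P) = -15 - 18 = -33)
Y(L) = -1/1091 (Y(L) = 1/(-20 - 1071) = 1/(-1091) = -1/1091)
E(b, I) = I*(10 + 20*b) (E(b, I) = (10*((1 + b) + b))*I = (10*(1 + 2*b))*I = (10 + 20*b)*I = I*(10 + 20*b))
E(C(2), 70) - Y(-249) = 10*70*(1 + 2*(-33)) - 1*(-1/1091) = 10*70*(1 - 66) + 1/1091 = 10*70*(-65) + 1/1091 = -45500 + 1/1091 = -49640499/1091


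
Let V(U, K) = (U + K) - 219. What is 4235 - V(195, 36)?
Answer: 4223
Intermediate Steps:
V(U, K) = -219 + K + U (V(U, K) = (K + U) - 219 = -219 + K + U)
4235 - V(195, 36) = 4235 - (-219 + 36 + 195) = 4235 - 1*12 = 4235 - 12 = 4223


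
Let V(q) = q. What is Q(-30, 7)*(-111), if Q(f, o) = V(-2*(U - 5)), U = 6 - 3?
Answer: -444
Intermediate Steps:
U = 3
Q(f, o) = 4 (Q(f, o) = -2*(3 - 5) = -2*(-2) = 4)
Q(-30, 7)*(-111) = 4*(-111) = -444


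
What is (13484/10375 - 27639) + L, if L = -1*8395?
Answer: -373839266/10375 ≈ -36033.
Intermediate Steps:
L = -8395
(13484/10375 - 27639) + L = (13484/10375 - 27639) - 8395 = -286741141/10375 - 8395 = -373839266/10375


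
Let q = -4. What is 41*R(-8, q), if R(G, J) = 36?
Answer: 1476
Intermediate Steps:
41*R(-8, q) = 41*36 = 1476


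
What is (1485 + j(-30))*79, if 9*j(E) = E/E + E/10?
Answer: 1055677/9 ≈ 1.1730e+5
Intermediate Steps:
j(E) = ⅑ + E/90 (j(E) = (E/E + E/10)/9 = (1 + E*(⅒))/9 = (1 + E/10)/9 = ⅑ + E/90)
(1485 + j(-30))*79 = (1485 + (⅑ + (1/90)*(-30)))*79 = (1485 + (⅑ - ⅓))*79 = (1485 - 2/9)*79 = (13363/9)*79 = 1055677/9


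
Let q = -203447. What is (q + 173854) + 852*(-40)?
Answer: -63673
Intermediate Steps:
(q + 173854) + 852*(-40) = (-203447 + 173854) + 852*(-40) = -29593 - 34080 = -63673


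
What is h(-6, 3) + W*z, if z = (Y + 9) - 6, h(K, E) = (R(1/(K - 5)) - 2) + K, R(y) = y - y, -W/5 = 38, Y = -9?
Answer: 1132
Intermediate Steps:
W = -190 (W = -5*38 = -190)
R(y) = 0
h(K, E) = -2 + K (h(K, E) = (0 - 2) + K = -2 + K)
z = -6 (z = (-9 + 9) - 6 = 0 - 6 = -6)
h(-6, 3) + W*z = (-2 - 6) - 190*(-6) = -8 + 1140 = 1132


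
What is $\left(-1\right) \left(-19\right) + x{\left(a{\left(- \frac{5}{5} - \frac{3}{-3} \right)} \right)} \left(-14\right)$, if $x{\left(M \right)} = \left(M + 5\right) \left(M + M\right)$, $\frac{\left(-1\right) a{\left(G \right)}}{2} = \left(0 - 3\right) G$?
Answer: $19$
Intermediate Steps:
$a{\left(G \right)} = 6 G$ ($a{\left(G \right)} = - 2 \left(0 - 3\right) G = - 2 \left(- 3 G\right) = 6 G$)
$x{\left(M \right)} = 2 M \left(5 + M\right)$ ($x{\left(M \right)} = \left(5 + M\right) 2 M = 2 M \left(5 + M\right)$)
$\left(-1\right) \left(-19\right) + x{\left(a{\left(- \frac{5}{5} - \frac{3}{-3} \right)} \right)} \left(-14\right) = \left(-1\right) \left(-19\right) + 2 \cdot 6 \left(- \frac{5}{5} - \frac{3}{-3}\right) \left(5 + 6 \left(- \frac{5}{5} - \frac{3}{-3}\right)\right) \left(-14\right) = 19 + 2 \cdot 6 \left(\left(-5\right) \frac{1}{5} - -1\right) \left(5 + 6 \left(\left(-5\right) \frac{1}{5} - -1\right)\right) \left(-14\right) = 19 + 2 \cdot 6 \left(-1 + 1\right) \left(5 + 6 \left(-1 + 1\right)\right) \left(-14\right) = 19 + 2 \cdot 6 \cdot 0 \left(5 + 6 \cdot 0\right) \left(-14\right) = 19 + 2 \cdot 0 \left(5 + 0\right) \left(-14\right) = 19 + 2 \cdot 0 \cdot 5 \left(-14\right) = 19 + 0 \left(-14\right) = 19 + 0 = 19$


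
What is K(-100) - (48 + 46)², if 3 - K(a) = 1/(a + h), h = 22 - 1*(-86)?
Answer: -70665/8 ≈ -8833.1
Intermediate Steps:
h = 108 (h = 22 + 86 = 108)
K(a) = 3 - 1/(108 + a) (K(a) = 3 - 1/(a + 108) = 3 - 1/(108 + a))
K(-100) - (48 + 46)² = (323 + 3*(-100))/(108 - 100) - (48 + 46)² = (323 - 300)/8 - 1*94² = (⅛)*23 - 1*8836 = 23/8 - 8836 = -70665/8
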